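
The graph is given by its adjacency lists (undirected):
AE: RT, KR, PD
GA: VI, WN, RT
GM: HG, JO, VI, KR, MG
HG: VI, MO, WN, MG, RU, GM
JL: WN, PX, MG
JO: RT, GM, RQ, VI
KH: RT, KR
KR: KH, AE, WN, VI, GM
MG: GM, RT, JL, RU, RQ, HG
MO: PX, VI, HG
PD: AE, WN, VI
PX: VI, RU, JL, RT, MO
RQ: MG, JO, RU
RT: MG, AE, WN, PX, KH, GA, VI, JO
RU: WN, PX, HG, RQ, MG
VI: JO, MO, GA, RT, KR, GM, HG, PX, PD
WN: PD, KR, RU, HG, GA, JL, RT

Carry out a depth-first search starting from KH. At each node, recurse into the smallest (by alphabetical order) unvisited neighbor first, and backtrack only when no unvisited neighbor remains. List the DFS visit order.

Visit KH
KH → KR
KR → AE
AE → PD
PD → VI
VI → GA
GA → RT
RT → JO
JO → GM
GM → HG
HG → MG
MG → JL
JL → PX
PX → MO
PX → RU
RU → RQ
RU → WN

KH → KR → AE → PD → VI → GA → RT → JO → GM → HG → MG → JL → PX → MO → RU → RQ → WN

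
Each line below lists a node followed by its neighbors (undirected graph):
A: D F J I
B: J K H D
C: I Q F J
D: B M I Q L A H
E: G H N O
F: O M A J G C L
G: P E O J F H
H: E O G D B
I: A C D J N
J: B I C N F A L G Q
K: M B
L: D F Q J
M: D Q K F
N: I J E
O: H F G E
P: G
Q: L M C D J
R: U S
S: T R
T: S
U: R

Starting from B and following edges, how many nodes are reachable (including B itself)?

17

BFS from B visits: B, J, K, H, D, I, C, N, F, A, L, G, Q, M, E, O, P
Reachable nodes: 17 of 21 total.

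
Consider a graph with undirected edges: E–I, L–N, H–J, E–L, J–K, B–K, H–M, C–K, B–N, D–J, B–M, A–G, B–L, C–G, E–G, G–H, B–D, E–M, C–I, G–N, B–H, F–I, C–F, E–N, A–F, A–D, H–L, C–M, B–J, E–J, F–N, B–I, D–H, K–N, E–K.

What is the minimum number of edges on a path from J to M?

2

Level 0: J
Level 1: B, D, E, H, K
Level 2: A, C, G, I, L, M, N
Level 3: F
M first appears at level 2.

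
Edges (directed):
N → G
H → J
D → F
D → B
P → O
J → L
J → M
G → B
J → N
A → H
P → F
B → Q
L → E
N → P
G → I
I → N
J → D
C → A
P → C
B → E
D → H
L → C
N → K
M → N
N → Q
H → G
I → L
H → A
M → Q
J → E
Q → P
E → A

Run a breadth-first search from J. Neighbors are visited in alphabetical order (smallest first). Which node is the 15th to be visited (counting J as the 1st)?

Visit J; enqueue D, E, L, M, N → queue [D, E, L, M, N]
Visit D; enqueue B, F, H → queue [E, L, M, N, B, F, H]
Visit E; enqueue A → queue [L, M, N, B, F, H, A]
Visit L; enqueue C → queue [M, N, B, F, H, A, C]
Visit M; enqueue Q → queue [N, B, F, H, A, C, Q]
Visit N; enqueue G, K, P → queue [B, F, H, A, C, Q, G, K, P]
Visit B → queue [F, H, A, C, Q, G, K, P]
Visit F → queue [H, A, C, Q, G, K, P]
Visit H → queue [A, C, Q, G, K, P]
Visit A → queue [C, Q, G, K, P]
Visit C → queue [Q, G, K, P]
Visit Q → queue [G, K, P]
Visit G; enqueue I → queue [K, P, I]
Visit K → queue [P, I]
Visit P; enqueue O → queue [I, O]
Visit I → queue [O]
Visit O → queue []

Visit order: J, D, E, L, M, N, B, F, H, A, C, Q, G, K, P, I, O

P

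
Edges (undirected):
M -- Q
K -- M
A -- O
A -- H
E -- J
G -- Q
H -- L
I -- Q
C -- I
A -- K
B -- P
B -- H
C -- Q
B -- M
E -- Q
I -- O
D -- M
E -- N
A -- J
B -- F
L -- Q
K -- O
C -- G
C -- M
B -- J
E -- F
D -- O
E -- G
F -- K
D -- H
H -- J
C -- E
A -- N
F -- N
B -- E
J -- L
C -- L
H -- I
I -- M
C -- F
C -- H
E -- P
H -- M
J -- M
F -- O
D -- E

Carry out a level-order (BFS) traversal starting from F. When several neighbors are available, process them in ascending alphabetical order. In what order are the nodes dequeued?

Visit F; enqueue B, C, E, K, N, O → queue [B, C, E, K, N, O]
Visit B; enqueue H, J, M, P → queue [C, E, K, N, O, H, J, M, P]
Visit C; enqueue G, I, L, Q → queue [E, K, N, O, H, J, M, P, G, I, L, Q]
Visit E; enqueue D → queue [K, N, O, H, J, M, P, G, I, L, Q, D]
Visit K; enqueue A → queue [N, O, H, J, M, P, G, I, L, Q, D, A]
Visit N → queue [O, H, J, M, P, G, I, L, Q, D, A]
Visit O → queue [H, J, M, P, G, I, L, Q, D, A]
Visit H → queue [J, M, P, G, I, L, Q, D, A]
Visit J → queue [M, P, G, I, L, Q, D, A]
Visit M → queue [P, G, I, L, Q, D, A]
Visit P → queue [G, I, L, Q, D, A]
Visit G → queue [I, L, Q, D, A]
Visit I → queue [L, Q, D, A]
Visit L → queue [Q, D, A]
Visit Q → queue [D, A]
Visit D → queue [A]
Visit A → queue []

F, B, C, E, K, N, O, H, J, M, P, G, I, L, Q, D, A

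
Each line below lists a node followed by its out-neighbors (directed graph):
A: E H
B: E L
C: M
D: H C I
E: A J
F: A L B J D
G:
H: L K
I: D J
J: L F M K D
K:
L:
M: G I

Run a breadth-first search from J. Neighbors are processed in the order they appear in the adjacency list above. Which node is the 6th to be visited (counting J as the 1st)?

Visit J; enqueue L, F, M, K, D → queue [L, F, M, K, D]
Visit L → queue [F, M, K, D]
Visit F; enqueue A, B → queue [M, K, D, A, B]
Visit M; enqueue G, I → queue [K, D, A, B, G, I]
Visit K → queue [D, A, B, G, I]
Visit D; enqueue H, C → queue [A, B, G, I, H, C]
Visit A; enqueue E → queue [B, G, I, H, C, E]
Visit B → queue [G, I, H, C, E]
Visit G → queue [I, H, C, E]
Visit I → queue [H, C, E]
Visit H → queue [C, E]
Visit C → queue [E]
Visit E → queue []

Visit order: J, L, F, M, K, D, A, B, G, I, H, C, E

D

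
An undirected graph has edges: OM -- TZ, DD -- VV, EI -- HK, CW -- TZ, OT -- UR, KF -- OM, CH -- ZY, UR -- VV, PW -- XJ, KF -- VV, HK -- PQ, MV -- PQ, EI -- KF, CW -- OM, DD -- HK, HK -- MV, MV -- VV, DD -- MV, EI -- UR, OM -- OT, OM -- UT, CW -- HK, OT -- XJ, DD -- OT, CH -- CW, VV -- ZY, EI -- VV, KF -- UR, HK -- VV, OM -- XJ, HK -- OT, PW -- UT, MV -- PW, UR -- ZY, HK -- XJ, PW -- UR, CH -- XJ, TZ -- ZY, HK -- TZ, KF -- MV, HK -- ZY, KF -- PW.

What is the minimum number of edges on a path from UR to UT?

2

Level 0: UR
Level 1: EI, KF, OT, PW, VV, ZY
Level 2: CH, DD, HK, MV, OM, TZ, UT, XJ
Level 3: CW, PQ
UT first appears at level 2.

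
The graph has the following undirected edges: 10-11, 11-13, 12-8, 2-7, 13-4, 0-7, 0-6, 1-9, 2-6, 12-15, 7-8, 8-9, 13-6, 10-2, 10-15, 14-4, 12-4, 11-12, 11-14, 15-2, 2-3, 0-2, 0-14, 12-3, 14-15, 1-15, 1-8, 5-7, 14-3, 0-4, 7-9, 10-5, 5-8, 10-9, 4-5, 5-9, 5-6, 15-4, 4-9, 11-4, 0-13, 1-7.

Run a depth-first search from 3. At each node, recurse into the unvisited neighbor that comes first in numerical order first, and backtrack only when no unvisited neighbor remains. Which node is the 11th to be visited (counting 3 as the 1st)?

1

Visit 3
3 → 2
2 → 0
0 → 4
4 → 5
5 → 6
6 → 13
13 → 11
11 → 10
10 → 9
9 → 1
1 → 7
7 → 8
8 → 12
12 → 15
15 → 14

Visit order: 3, 2, 0, 4, 5, 6, 13, 11, 10, 9, 1, 7, 8, 12, 15, 14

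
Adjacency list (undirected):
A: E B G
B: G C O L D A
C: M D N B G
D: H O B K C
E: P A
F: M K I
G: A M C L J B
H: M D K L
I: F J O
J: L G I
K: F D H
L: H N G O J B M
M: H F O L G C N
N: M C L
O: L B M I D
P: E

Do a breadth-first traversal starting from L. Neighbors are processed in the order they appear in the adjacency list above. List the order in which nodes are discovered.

L H N G O J B M D K C A I F E P

Visit L; enqueue H, N, G, O, J, B, M → queue [H, N, G, O, J, B, M]
Visit H; enqueue D, K → queue [N, G, O, J, B, M, D, K]
Visit N; enqueue C → queue [G, O, J, B, M, D, K, C]
Visit G; enqueue A → queue [O, J, B, M, D, K, C, A]
Visit O; enqueue I → queue [J, B, M, D, K, C, A, I]
Visit J → queue [B, M, D, K, C, A, I]
Visit B → queue [M, D, K, C, A, I]
Visit M; enqueue F → queue [D, K, C, A, I, F]
Visit D → queue [K, C, A, I, F]
Visit K → queue [C, A, I, F]
Visit C → queue [A, I, F]
Visit A; enqueue E → queue [I, F, E]
Visit I → queue [F, E]
Visit F → queue [E]
Visit E; enqueue P → queue [P]
Visit P → queue []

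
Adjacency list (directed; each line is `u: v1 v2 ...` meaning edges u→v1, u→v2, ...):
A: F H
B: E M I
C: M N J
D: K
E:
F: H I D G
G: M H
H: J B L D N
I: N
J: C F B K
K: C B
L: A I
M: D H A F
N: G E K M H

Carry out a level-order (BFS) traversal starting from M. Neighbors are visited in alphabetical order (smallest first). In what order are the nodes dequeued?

M → A → D → F → H → K → G → I → B → J → L → N → C → E

Visit M; enqueue A, D, F, H → queue [A, D, F, H]
Visit A → queue [D, F, H]
Visit D; enqueue K → queue [F, H, K]
Visit F; enqueue G, I → queue [H, K, G, I]
Visit H; enqueue B, J, L, N → queue [K, G, I, B, J, L, N]
Visit K; enqueue C → queue [G, I, B, J, L, N, C]
Visit G → queue [I, B, J, L, N, C]
Visit I → queue [B, J, L, N, C]
Visit B; enqueue E → queue [J, L, N, C, E]
Visit J → queue [L, N, C, E]
Visit L → queue [N, C, E]
Visit N → queue [C, E]
Visit C → queue [E]
Visit E → queue []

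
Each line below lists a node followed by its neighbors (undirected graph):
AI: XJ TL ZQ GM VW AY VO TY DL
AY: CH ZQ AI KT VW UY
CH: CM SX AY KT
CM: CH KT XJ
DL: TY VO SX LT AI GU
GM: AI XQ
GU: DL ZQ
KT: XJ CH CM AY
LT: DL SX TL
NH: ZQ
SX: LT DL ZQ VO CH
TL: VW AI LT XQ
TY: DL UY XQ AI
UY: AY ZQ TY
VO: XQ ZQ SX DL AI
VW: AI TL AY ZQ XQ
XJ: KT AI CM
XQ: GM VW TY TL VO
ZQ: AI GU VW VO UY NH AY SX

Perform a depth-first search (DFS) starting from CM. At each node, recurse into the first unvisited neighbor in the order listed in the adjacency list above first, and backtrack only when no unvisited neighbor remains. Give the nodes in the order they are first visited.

Visit CM
CM → CH
CH → SX
SX → LT
LT → DL
DL → TY
TY → UY
UY → AY
AY → ZQ
ZQ → AI
AI → XJ
XJ → KT
AI → TL
TL → VW
VW → XQ
XQ → GM
XQ → VO
ZQ → GU
ZQ → NH

CM, CH, SX, LT, DL, TY, UY, AY, ZQ, AI, XJ, KT, TL, VW, XQ, GM, VO, GU, NH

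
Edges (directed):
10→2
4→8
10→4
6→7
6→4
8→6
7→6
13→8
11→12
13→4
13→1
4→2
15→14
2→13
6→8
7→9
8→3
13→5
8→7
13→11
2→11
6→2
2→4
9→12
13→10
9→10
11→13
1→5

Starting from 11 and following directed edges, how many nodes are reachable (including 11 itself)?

13

BFS from 11 visits: 11, 12, 13, 1, 4, 5, 8, 10, 2, 3, 6, 7, 9
Reachable nodes: 13 of 15 total.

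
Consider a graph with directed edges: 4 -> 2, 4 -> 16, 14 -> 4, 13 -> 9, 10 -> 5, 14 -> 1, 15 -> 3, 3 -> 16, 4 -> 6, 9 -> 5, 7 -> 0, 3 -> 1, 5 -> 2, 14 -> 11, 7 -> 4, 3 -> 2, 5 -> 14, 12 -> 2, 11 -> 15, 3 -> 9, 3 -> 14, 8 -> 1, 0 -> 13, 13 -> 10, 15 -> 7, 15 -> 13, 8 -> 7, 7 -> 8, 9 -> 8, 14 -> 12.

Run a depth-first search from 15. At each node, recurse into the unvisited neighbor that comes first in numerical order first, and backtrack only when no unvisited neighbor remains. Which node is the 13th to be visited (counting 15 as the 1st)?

8

Visit 15
15 → 3
3 → 1
3 → 2
3 → 9
9 → 5
5 → 14
14 → 4
4 → 6
4 → 16
14 → 11
14 → 12
9 → 8
8 → 7
7 → 0
0 → 13
13 → 10

Visit order: 15, 3, 1, 2, 9, 5, 14, 4, 6, 16, 11, 12, 8, 7, 0, 13, 10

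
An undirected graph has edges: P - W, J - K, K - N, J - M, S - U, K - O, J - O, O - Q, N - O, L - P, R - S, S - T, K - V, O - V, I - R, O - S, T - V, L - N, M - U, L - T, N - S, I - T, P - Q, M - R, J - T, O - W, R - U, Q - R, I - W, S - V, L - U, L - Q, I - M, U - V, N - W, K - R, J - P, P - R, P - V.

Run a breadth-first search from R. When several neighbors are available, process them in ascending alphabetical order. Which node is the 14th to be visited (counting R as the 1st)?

Visit R; enqueue I, K, M, P, Q, S, U → queue [I, K, M, P, Q, S, U]
Visit I; enqueue T, W → queue [K, M, P, Q, S, U, T, W]
Visit K; enqueue J, N, O, V → queue [M, P, Q, S, U, T, W, J, N, O, V]
Visit M → queue [P, Q, S, U, T, W, J, N, O, V]
Visit P; enqueue L → queue [Q, S, U, T, W, J, N, O, V, L]
Visit Q → queue [S, U, T, W, J, N, O, V, L]
Visit S → queue [U, T, W, J, N, O, V, L]
Visit U → queue [T, W, J, N, O, V, L]
Visit T → queue [W, J, N, O, V, L]
Visit W → queue [J, N, O, V, L]
Visit J → queue [N, O, V, L]
Visit N → queue [O, V, L]
Visit O → queue [V, L]
Visit V → queue [L]
Visit L → queue []

Visit order: R, I, K, M, P, Q, S, U, T, W, J, N, O, V, L

V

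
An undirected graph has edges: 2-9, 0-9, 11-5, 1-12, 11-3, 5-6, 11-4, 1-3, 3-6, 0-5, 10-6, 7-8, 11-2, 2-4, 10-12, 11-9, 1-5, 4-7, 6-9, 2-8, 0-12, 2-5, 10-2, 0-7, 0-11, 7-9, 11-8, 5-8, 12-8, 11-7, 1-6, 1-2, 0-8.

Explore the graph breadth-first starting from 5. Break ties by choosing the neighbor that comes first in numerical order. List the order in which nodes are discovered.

5, 0, 1, 2, 6, 8, 11, 7, 9, 12, 3, 4, 10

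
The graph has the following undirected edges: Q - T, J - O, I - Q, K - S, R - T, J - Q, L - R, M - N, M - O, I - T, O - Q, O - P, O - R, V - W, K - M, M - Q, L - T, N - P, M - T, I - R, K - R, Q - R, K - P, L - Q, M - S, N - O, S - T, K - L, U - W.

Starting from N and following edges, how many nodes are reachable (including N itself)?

BFS from N visits: N, P, O, M, K, R, Q, J, T, S, L, I
Reachable nodes: 12 of 15 total.

12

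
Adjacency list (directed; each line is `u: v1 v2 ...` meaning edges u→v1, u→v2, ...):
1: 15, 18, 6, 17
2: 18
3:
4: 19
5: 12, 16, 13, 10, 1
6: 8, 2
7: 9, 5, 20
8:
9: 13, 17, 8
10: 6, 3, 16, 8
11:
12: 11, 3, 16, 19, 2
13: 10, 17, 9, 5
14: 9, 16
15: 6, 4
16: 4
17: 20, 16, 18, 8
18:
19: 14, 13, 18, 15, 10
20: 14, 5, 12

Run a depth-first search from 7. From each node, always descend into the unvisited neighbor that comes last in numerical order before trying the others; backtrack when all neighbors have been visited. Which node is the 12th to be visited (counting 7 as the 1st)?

Visit 7
7 → 20
20 → 14
14 → 16
16 → 4
4 → 19
19 → 18
19 → 15
15 → 6
6 → 8
6 → 2
19 → 13
13 → 17
13 → 10
10 → 3
13 → 9
13 → 5
5 → 12
12 → 11
5 → 1

Visit order: 7, 20, 14, 16, 4, 19, 18, 15, 6, 8, 2, 13, 17, 10, 3, 9, 5, 12, 11, 1

13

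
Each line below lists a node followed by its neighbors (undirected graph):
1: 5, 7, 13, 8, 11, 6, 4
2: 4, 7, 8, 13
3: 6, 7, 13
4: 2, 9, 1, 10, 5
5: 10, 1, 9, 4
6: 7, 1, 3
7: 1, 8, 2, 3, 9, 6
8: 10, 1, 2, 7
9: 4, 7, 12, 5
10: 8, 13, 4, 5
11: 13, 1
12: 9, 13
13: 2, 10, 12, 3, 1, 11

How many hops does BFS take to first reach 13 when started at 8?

2

Level 0: 8
Level 1: 1, 2, 7, 10
Level 2: 3, 4, 5, 6, 9, 11, 13
Level 3: 12
13 first appears at level 2.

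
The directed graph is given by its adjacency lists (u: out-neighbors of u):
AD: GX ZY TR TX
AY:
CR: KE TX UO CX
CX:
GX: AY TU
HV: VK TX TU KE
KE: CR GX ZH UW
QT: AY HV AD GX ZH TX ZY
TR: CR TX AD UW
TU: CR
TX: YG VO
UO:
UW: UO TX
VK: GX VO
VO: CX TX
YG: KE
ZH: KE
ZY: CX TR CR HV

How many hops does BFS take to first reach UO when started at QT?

3

Level 0: QT
Level 1: AD, AY, GX, HV, TX, ZH, ZY
Level 2: CR, CX, KE, TR, TU, VK, VO, YG
Level 3: UO, UW
UO first appears at level 3.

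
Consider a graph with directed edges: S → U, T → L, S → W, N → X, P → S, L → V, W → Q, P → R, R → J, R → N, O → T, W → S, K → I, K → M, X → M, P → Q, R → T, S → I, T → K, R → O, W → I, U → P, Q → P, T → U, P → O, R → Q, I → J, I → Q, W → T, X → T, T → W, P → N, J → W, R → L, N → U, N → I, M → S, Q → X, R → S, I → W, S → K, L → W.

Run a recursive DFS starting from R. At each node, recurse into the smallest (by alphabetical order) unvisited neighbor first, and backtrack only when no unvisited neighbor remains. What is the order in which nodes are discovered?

R J W I Q P N U X M S K T L V O

Visit R
R → J
J → W
W → I
I → Q
Q → P
P → N
N → U
N → X
X → M
M → S
S → K
X → T
T → L
L → V
P → O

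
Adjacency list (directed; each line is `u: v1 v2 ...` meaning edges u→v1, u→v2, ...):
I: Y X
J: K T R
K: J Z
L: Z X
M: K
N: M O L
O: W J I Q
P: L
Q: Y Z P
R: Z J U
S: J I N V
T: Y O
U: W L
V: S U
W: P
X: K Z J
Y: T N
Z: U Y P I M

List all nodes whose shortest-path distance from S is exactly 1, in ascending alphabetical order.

I, J, N, V

Level 0: S
Level 1: I, J, N, V
Level 2: K, L, M, O, R, T, U, X, Y
Level 3: Q, W, Z
Level 4: P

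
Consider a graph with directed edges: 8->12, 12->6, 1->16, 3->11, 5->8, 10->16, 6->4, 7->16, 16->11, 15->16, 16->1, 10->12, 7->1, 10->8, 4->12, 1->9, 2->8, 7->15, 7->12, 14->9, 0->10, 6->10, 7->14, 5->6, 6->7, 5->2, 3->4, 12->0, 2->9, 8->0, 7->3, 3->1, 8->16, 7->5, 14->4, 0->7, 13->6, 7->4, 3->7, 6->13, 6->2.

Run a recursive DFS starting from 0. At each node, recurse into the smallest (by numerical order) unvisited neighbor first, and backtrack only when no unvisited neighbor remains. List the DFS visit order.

0 7 1 9 16 11 3 4 12 6 2 8 10 13 5 14 15

Visit 0
0 → 7
7 → 1
1 → 9
1 → 16
16 → 11
7 → 3
3 → 4
4 → 12
12 → 6
6 → 2
2 → 8
6 → 10
6 → 13
7 → 5
7 → 14
7 → 15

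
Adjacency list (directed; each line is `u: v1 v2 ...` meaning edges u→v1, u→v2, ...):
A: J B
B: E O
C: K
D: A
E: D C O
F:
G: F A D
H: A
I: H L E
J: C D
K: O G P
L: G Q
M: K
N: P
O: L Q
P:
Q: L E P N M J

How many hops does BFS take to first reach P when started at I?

3

Level 0: I
Level 1: E, H, L
Level 2: A, C, D, G, O, Q
Level 3: B, F, J, K, M, N, P
P first appears at level 3.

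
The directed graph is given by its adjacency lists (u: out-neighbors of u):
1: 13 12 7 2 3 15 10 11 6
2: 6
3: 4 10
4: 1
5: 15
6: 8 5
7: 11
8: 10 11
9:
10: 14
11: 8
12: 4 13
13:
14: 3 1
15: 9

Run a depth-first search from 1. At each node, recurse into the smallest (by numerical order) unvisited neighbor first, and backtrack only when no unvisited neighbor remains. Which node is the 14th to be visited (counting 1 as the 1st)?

12

Visit 1
1 → 2
2 → 6
6 → 5
5 → 15
15 → 9
6 → 8
8 → 10
10 → 14
14 → 3
3 → 4
8 → 11
1 → 7
1 → 12
12 → 13

Visit order: 1, 2, 6, 5, 15, 9, 8, 10, 14, 3, 4, 11, 7, 12, 13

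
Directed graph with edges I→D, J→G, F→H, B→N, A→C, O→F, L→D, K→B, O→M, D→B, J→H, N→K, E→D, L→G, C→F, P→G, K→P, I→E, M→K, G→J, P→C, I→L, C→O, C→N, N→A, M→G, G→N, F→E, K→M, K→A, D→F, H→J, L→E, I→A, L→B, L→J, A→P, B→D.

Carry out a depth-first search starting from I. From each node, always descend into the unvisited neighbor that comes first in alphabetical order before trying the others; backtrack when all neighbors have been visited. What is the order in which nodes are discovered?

I, A, C, F, E, D, B, N, K, M, G, J, H, P, O, L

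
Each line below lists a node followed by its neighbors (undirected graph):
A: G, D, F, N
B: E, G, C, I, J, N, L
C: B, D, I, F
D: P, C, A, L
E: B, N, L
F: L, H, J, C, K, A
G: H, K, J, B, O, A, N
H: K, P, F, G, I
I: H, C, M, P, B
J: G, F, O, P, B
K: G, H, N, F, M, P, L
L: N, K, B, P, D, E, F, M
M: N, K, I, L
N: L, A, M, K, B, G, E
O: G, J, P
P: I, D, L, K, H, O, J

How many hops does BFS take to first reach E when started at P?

Level 0: P
Level 1: D, H, I, J, K, L, O
Level 2: A, B, C, E, F, G, M, N
E first appears at level 2.

2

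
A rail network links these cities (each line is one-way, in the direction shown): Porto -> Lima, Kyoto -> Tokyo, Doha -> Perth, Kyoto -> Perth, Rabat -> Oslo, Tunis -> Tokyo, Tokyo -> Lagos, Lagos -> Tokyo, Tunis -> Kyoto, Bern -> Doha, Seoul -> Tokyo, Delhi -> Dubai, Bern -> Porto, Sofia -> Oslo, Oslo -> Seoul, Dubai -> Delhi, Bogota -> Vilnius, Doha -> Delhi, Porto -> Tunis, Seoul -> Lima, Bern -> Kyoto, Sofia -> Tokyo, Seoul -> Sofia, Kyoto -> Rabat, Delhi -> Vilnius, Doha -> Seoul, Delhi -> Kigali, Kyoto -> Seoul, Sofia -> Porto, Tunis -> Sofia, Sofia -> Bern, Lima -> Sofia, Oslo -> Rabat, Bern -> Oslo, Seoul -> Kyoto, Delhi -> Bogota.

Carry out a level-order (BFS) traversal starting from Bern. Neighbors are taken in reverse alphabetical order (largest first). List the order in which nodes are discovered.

Bern, Porto, Oslo, Kyoto, Doha, Tunis, Lima, Seoul, Rabat, Tokyo, Perth, Delhi, Sofia, Lagos, Vilnius, Kigali, Dubai, Bogota

Visit Bern; enqueue Porto, Oslo, Kyoto, Doha → queue [Porto, Oslo, Kyoto, Doha]
Visit Porto; enqueue Tunis, Lima → queue [Oslo, Kyoto, Doha, Tunis, Lima]
Visit Oslo; enqueue Seoul, Rabat → queue [Kyoto, Doha, Tunis, Lima, Seoul, Rabat]
Visit Kyoto; enqueue Tokyo, Perth → queue [Doha, Tunis, Lima, Seoul, Rabat, Tokyo, Perth]
Visit Doha; enqueue Delhi → queue [Tunis, Lima, Seoul, Rabat, Tokyo, Perth, Delhi]
Visit Tunis; enqueue Sofia → queue [Lima, Seoul, Rabat, Tokyo, Perth, Delhi, Sofia]
Visit Lima → queue [Seoul, Rabat, Tokyo, Perth, Delhi, Sofia]
Visit Seoul → queue [Rabat, Tokyo, Perth, Delhi, Sofia]
Visit Rabat → queue [Tokyo, Perth, Delhi, Sofia]
Visit Tokyo; enqueue Lagos → queue [Perth, Delhi, Sofia, Lagos]
Visit Perth → queue [Delhi, Sofia, Lagos]
Visit Delhi; enqueue Vilnius, Kigali, Dubai, Bogota → queue [Sofia, Lagos, Vilnius, Kigali, Dubai, Bogota]
Visit Sofia → queue [Lagos, Vilnius, Kigali, Dubai, Bogota]
Visit Lagos → queue [Vilnius, Kigali, Dubai, Bogota]
Visit Vilnius → queue [Kigali, Dubai, Bogota]
Visit Kigali → queue [Dubai, Bogota]
Visit Dubai → queue [Bogota]
Visit Bogota → queue []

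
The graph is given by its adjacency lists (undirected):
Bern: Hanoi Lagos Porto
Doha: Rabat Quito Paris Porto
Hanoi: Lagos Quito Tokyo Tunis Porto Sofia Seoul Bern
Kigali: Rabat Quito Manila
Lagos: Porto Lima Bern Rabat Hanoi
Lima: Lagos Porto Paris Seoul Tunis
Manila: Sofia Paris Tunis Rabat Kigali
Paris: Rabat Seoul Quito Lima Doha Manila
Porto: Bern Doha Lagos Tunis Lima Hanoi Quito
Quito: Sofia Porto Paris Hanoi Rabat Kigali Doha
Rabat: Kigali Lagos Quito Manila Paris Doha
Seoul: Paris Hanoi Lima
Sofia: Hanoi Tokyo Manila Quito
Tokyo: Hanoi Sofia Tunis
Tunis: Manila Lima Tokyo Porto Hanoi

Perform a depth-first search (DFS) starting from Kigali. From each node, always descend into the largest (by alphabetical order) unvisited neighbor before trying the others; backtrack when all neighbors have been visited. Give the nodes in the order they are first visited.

Visit Kigali
Kigali → Rabat
Rabat → Quito
Quito → Sofia
Sofia → Tokyo
Tokyo → Tunis
Tunis → Porto
Porto → Lima
Lima → Seoul
Seoul → Paris
Paris → Manila
Paris → Doha
Seoul → Hanoi
Hanoi → Lagos
Lagos → Bern

Kigali, Rabat, Quito, Sofia, Tokyo, Tunis, Porto, Lima, Seoul, Paris, Manila, Doha, Hanoi, Lagos, Bern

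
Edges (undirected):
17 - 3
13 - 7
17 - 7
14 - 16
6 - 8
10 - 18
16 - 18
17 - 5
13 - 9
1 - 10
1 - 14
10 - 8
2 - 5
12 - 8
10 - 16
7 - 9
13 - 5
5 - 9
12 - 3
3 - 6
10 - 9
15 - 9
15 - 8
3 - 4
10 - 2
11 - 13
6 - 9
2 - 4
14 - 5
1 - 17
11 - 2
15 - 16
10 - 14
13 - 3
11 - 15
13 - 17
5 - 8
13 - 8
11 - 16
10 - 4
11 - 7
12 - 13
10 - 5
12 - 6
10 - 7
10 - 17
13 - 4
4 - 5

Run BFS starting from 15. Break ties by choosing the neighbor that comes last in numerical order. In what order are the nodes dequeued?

Visit 15; enqueue 16, 11, 9, 8 → queue [16, 11, 9, 8]
Visit 16; enqueue 18, 14, 10 → queue [11, 9, 8, 18, 14, 10]
Visit 11; enqueue 13, 7, 2 → queue [9, 8, 18, 14, 10, 13, 7, 2]
Visit 9; enqueue 6, 5 → queue [8, 18, 14, 10, 13, 7, 2, 6, 5]
Visit 8; enqueue 12 → queue [18, 14, 10, 13, 7, 2, 6, 5, 12]
Visit 18 → queue [14, 10, 13, 7, 2, 6, 5, 12]
Visit 14; enqueue 1 → queue [10, 13, 7, 2, 6, 5, 12, 1]
Visit 10; enqueue 17, 4 → queue [13, 7, 2, 6, 5, 12, 1, 17, 4]
Visit 13; enqueue 3 → queue [7, 2, 6, 5, 12, 1, 17, 4, 3]
Visit 7 → queue [2, 6, 5, 12, 1, 17, 4, 3]
Visit 2 → queue [6, 5, 12, 1, 17, 4, 3]
Visit 6 → queue [5, 12, 1, 17, 4, 3]
Visit 5 → queue [12, 1, 17, 4, 3]
Visit 12 → queue [1, 17, 4, 3]
Visit 1 → queue [17, 4, 3]
Visit 17 → queue [4, 3]
Visit 4 → queue [3]
Visit 3 → queue []

15, 16, 11, 9, 8, 18, 14, 10, 13, 7, 2, 6, 5, 12, 1, 17, 4, 3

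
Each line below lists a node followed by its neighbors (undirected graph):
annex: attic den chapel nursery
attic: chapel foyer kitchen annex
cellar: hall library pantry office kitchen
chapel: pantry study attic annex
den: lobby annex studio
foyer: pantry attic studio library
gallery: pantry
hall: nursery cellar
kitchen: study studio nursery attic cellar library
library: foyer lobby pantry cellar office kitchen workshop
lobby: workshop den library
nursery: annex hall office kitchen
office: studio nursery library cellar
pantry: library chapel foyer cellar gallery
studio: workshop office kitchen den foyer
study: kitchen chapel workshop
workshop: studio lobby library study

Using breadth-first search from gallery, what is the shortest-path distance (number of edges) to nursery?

Level 0: gallery
Level 1: pantry
Level 2: cellar, chapel, foyer, library
Level 3: annex, attic, hall, kitchen, lobby, office, studio, study, workshop
Level 4: den, nursery
nursery first appears at level 4.

4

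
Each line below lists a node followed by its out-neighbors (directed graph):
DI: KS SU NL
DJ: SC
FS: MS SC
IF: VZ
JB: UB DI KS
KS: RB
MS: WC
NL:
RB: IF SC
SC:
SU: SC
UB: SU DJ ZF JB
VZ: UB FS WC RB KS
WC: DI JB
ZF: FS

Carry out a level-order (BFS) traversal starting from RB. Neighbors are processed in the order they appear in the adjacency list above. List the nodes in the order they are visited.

Visit RB; enqueue IF, SC → queue [IF, SC]
Visit IF; enqueue VZ → queue [SC, VZ]
Visit SC → queue [VZ]
Visit VZ; enqueue UB, FS, WC, KS → queue [UB, FS, WC, KS]
Visit UB; enqueue SU, DJ, ZF, JB → queue [FS, WC, KS, SU, DJ, ZF, JB]
Visit FS; enqueue MS → queue [WC, KS, SU, DJ, ZF, JB, MS]
Visit WC; enqueue DI → queue [KS, SU, DJ, ZF, JB, MS, DI]
Visit KS → queue [SU, DJ, ZF, JB, MS, DI]
Visit SU → queue [DJ, ZF, JB, MS, DI]
Visit DJ → queue [ZF, JB, MS, DI]
Visit ZF → queue [JB, MS, DI]
Visit JB → queue [MS, DI]
Visit MS → queue [DI]
Visit DI; enqueue NL → queue [NL]
Visit NL → queue []

RB IF SC VZ UB FS WC KS SU DJ ZF JB MS DI NL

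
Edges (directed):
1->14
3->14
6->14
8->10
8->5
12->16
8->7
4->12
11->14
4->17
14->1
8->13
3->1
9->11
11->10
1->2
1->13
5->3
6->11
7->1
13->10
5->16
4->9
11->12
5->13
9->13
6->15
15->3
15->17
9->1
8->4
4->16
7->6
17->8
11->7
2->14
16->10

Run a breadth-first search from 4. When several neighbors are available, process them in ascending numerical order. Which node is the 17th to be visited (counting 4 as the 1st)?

Visit 4; enqueue 9, 12, 16, 17 → queue [9, 12, 16, 17]
Visit 9; enqueue 1, 11, 13 → queue [12, 16, 17, 1, 11, 13]
Visit 12 → queue [16, 17, 1, 11, 13]
Visit 16; enqueue 10 → queue [17, 1, 11, 13, 10]
Visit 17; enqueue 8 → queue [1, 11, 13, 10, 8]
Visit 1; enqueue 2, 14 → queue [11, 13, 10, 8, 2, 14]
Visit 11; enqueue 7 → queue [13, 10, 8, 2, 14, 7]
Visit 13 → queue [10, 8, 2, 14, 7]
Visit 10 → queue [8, 2, 14, 7]
Visit 8; enqueue 5 → queue [2, 14, 7, 5]
Visit 2 → queue [14, 7, 5]
Visit 14 → queue [7, 5]
Visit 7; enqueue 6 → queue [5, 6]
Visit 5; enqueue 3 → queue [6, 3]
Visit 6; enqueue 15 → queue [3, 15]
Visit 3 → queue [15]
Visit 15 → queue []

Visit order: 4, 9, 12, 16, 17, 1, 11, 13, 10, 8, 2, 14, 7, 5, 6, 3, 15

15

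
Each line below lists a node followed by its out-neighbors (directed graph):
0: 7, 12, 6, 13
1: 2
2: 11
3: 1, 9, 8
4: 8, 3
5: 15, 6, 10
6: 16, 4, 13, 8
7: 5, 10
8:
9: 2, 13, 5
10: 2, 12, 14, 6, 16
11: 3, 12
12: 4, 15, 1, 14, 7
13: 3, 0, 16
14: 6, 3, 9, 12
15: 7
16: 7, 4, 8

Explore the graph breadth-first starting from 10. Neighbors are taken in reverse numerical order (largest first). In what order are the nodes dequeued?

Visit 10; enqueue 16, 14, 12, 6, 2 → queue [16, 14, 12, 6, 2]
Visit 16; enqueue 8, 7, 4 → queue [14, 12, 6, 2, 8, 7, 4]
Visit 14; enqueue 9, 3 → queue [12, 6, 2, 8, 7, 4, 9, 3]
Visit 12; enqueue 15, 1 → queue [6, 2, 8, 7, 4, 9, 3, 15, 1]
Visit 6; enqueue 13 → queue [2, 8, 7, 4, 9, 3, 15, 1, 13]
Visit 2; enqueue 11 → queue [8, 7, 4, 9, 3, 15, 1, 13, 11]
Visit 8 → queue [7, 4, 9, 3, 15, 1, 13, 11]
Visit 7; enqueue 5 → queue [4, 9, 3, 15, 1, 13, 11, 5]
Visit 4 → queue [9, 3, 15, 1, 13, 11, 5]
Visit 9 → queue [3, 15, 1, 13, 11, 5]
Visit 3 → queue [15, 1, 13, 11, 5]
Visit 15 → queue [1, 13, 11, 5]
Visit 1 → queue [13, 11, 5]
Visit 13; enqueue 0 → queue [11, 5, 0]
Visit 11 → queue [5, 0]
Visit 5 → queue [0]
Visit 0 → queue []

10, 16, 14, 12, 6, 2, 8, 7, 4, 9, 3, 15, 1, 13, 11, 5, 0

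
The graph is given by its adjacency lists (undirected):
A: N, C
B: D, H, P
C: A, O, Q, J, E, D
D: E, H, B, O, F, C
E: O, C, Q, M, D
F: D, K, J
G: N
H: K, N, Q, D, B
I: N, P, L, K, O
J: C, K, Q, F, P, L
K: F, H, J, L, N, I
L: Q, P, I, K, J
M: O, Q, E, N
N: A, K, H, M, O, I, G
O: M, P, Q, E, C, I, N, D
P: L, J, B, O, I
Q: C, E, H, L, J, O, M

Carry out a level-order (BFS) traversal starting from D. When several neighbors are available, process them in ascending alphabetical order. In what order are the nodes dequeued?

D, B, C, E, F, H, O, P, A, J, Q, M, K, N, I, L, G

Visit D; enqueue B, C, E, F, H, O → queue [B, C, E, F, H, O]
Visit B; enqueue P → queue [C, E, F, H, O, P]
Visit C; enqueue A, J, Q → queue [E, F, H, O, P, A, J, Q]
Visit E; enqueue M → queue [F, H, O, P, A, J, Q, M]
Visit F; enqueue K → queue [H, O, P, A, J, Q, M, K]
Visit H; enqueue N → queue [O, P, A, J, Q, M, K, N]
Visit O; enqueue I → queue [P, A, J, Q, M, K, N, I]
Visit P; enqueue L → queue [A, J, Q, M, K, N, I, L]
Visit A → queue [J, Q, M, K, N, I, L]
Visit J → queue [Q, M, K, N, I, L]
Visit Q → queue [M, K, N, I, L]
Visit M → queue [K, N, I, L]
Visit K → queue [N, I, L]
Visit N; enqueue G → queue [I, L, G]
Visit I → queue [L, G]
Visit L → queue [G]
Visit G → queue []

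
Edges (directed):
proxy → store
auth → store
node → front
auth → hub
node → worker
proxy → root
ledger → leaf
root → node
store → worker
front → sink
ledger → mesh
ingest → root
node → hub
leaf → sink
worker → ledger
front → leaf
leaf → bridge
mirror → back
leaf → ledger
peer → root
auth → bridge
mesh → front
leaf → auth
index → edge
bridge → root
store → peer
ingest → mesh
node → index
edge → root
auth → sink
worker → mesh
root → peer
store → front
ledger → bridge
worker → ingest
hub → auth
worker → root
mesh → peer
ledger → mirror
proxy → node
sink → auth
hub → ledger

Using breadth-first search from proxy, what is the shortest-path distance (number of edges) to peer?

2

Level 0: proxy
Level 1: node, root, store
Level 2: front, hub, index, peer, worker
Level 3: auth, edge, ingest, leaf, ledger, mesh, sink
Level 4: bridge, mirror
Level 5: back
peer first appears at level 2.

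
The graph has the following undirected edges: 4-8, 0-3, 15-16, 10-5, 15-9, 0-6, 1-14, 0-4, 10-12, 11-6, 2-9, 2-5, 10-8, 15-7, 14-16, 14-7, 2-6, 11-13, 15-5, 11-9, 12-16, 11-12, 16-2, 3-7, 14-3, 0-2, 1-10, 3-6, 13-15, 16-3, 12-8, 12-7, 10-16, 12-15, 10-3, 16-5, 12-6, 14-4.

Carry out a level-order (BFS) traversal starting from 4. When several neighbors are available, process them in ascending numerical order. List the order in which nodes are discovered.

4 → 0 → 8 → 14 → 2 → 3 → 6 → 10 → 12 → 1 → 7 → 16 → 5 → 9 → 11 → 15 → 13

Visit 4; enqueue 0, 8, 14 → queue [0, 8, 14]
Visit 0; enqueue 2, 3, 6 → queue [8, 14, 2, 3, 6]
Visit 8; enqueue 10, 12 → queue [14, 2, 3, 6, 10, 12]
Visit 14; enqueue 1, 7, 16 → queue [2, 3, 6, 10, 12, 1, 7, 16]
Visit 2; enqueue 5, 9 → queue [3, 6, 10, 12, 1, 7, 16, 5, 9]
Visit 3 → queue [6, 10, 12, 1, 7, 16, 5, 9]
Visit 6; enqueue 11 → queue [10, 12, 1, 7, 16, 5, 9, 11]
Visit 10 → queue [12, 1, 7, 16, 5, 9, 11]
Visit 12; enqueue 15 → queue [1, 7, 16, 5, 9, 11, 15]
Visit 1 → queue [7, 16, 5, 9, 11, 15]
Visit 7 → queue [16, 5, 9, 11, 15]
Visit 16 → queue [5, 9, 11, 15]
Visit 5 → queue [9, 11, 15]
Visit 9 → queue [11, 15]
Visit 11; enqueue 13 → queue [15, 13]
Visit 15 → queue [13]
Visit 13 → queue []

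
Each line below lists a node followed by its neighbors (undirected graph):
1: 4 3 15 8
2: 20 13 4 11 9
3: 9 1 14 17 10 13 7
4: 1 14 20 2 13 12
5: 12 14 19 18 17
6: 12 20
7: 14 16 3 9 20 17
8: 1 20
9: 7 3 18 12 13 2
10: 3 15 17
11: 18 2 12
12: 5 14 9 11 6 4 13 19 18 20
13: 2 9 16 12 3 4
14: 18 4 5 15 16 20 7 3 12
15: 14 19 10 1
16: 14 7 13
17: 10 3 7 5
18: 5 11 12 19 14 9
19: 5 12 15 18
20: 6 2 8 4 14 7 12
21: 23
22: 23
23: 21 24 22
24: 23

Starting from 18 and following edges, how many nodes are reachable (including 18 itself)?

20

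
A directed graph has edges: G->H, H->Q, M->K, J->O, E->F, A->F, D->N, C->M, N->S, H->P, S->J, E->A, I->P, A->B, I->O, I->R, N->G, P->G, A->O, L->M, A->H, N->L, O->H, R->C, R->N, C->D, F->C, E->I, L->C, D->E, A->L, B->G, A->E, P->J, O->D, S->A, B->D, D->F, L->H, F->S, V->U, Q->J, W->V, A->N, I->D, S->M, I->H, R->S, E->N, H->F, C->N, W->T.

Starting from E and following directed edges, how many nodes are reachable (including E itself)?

BFS from E visits: E, A, F, I, N, B, H, L, O, C, S, D, P, R, G, Q, M, J, K
Reachable nodes: 19 of 23 total.

19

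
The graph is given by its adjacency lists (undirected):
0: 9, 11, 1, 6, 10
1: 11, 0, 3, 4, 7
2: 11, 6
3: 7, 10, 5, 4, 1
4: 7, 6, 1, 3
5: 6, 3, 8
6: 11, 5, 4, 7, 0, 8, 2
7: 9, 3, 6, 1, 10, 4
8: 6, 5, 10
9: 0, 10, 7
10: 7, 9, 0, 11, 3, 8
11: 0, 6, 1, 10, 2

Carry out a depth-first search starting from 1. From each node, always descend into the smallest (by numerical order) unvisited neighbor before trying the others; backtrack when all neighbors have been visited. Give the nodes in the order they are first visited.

1, 0, 6, 2, 11, 10, 3, 4, 7, 9, 5, 8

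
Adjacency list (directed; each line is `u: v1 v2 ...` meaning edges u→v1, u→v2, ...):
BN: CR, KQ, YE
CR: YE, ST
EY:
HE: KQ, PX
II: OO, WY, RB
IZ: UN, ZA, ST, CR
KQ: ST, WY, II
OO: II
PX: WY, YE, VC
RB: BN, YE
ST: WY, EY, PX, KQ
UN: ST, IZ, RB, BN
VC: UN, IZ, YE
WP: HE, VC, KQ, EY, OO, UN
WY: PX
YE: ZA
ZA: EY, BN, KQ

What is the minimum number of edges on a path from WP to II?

2

Level 0: WP
Level 1: EY, HE, KQ, OO, UN, VC
Level 2: BN, II, IZ, PX, RB, ST, WY, YE
Level 3: CR, ZA
II first appears at level 2.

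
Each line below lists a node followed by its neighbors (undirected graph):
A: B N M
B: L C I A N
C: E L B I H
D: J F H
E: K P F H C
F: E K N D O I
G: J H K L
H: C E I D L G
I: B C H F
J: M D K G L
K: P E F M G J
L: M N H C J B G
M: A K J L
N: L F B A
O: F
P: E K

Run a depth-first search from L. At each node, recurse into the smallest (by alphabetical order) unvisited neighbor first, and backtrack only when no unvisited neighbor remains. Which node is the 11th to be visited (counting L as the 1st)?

G

Visit L
L → B
B → A
A → M
M → J
J → D
D → F
F → E
E → C
C → H
H → G
G → K
K → P
H → I
F → N
F → O

Visit order: L, B, A, M, J, D, F, E, C, H, G, K, P, I, N, O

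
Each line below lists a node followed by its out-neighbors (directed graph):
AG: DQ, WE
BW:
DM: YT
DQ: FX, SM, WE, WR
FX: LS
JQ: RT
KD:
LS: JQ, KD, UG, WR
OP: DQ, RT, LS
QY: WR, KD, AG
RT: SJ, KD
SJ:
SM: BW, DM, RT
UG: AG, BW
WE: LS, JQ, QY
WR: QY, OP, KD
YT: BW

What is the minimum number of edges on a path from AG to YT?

4

Level 0: AG
Level 1: DQ, WE
Level 2: FX, JQ, LS, QY, SM, WR
Level 3: BW, DM, KD, OP, RT, UG
Level 4: SJ, YT
YT first appears at level 4.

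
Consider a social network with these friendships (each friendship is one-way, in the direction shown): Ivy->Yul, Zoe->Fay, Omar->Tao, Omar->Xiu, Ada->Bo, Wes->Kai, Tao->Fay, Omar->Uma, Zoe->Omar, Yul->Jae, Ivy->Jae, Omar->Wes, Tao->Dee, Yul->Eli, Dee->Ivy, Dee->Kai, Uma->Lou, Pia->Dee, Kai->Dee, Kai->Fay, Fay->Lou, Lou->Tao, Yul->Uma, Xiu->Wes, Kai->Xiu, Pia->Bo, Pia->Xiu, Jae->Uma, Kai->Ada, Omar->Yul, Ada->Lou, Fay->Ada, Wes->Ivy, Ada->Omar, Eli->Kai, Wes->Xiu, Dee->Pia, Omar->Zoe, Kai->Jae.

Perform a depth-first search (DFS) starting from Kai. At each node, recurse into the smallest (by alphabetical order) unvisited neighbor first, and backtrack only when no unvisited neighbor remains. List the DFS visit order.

Kai, Ada, Bo, Lou, Tao, Dee, Ivy, Jae, Uma, Yul, Eli, Pia, Xiu, Wes, Fay, Omar, Zoe

Visit Kai
Kai → Ada
Ada → Bo
Ada → Lou
Lou → Tao
Tao → Dee
Dee → Ivy
Ivy → Jae
Jae → Uma
Ivy → Yul
Yul → Eli
Dee → Pia
Pia → Xiu
Xiu → Wes
Tao → Fay
Ada → Omar
Omar → Zoe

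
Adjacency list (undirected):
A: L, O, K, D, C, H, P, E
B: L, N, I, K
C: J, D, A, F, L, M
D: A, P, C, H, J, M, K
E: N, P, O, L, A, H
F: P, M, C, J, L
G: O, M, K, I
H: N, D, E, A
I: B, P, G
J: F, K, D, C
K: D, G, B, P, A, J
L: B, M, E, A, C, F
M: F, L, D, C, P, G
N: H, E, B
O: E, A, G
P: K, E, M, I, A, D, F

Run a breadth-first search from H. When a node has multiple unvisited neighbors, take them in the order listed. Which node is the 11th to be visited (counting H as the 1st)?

Visit H; enqueue N, D, E, A → queue [N, D, E, A]
Visit N; enqueue B → queue [D, E, A, B]
Visit D; enqueue P, C, J, M, K → queue [E, A, B, P, C, J, M, K]
Visit E; enqueue O, L → queue [A, B, P, C, J, M, K, O, L]
Visit A → queue [B, P, C, J, M, K, O, L]
Visit B; enqueue I → queue [P, C, J, M, K, O, L, I]
Visit P; enqueue F → queue [C, J, M, K, O, L, I, F]
Visit C → queue [J, M, K, O, L, I, F]
Visit J → queue [M, K, O, L, I, F]
Visit M; enqueue G → queue [K, O, L, I, F, G]
Visit K → queue [O, L, I, F, G]
Visit O → queue [L, I, F, G]
Visit L → queue [I, F, G]
Visit I → queue [F, G]
Visit F → queue [G]
Visit G → queue []

Visit order: H, N, D, E, A, B, P, C, J, M, K, O, L, I, F, G

K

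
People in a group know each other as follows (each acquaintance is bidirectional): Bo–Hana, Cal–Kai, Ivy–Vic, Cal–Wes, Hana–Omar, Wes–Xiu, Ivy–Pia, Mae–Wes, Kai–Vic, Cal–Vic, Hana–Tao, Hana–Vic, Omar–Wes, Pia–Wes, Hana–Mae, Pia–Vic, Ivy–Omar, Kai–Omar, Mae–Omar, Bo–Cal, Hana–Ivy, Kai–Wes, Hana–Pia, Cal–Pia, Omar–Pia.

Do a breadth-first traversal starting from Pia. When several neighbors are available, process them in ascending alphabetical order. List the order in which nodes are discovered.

Visit Pia; enqueue Cal, Hana, Ivy, Omar, Vic, Wes → queue [Cal, Hana, Ivy, Omar, Vic, Wes]
Visit Cal; enqueue Bo, Kai → queue [Hana, Ivy, Omar, Vic, Wes, Bo, Kai]
Visit Hana; enqueue Mae, Tao → queue [Ivy, Omar, Vic, Wes, Bo, Kai, Mae, Tao]
Visit Ivy → queue [Omar, Vic, Wes, Bo, Kai, Mae, Tao]
Visit Omar → queue [Vic, Wes, Bo, Kai, Mae, Tao]
Visit Vic → queue [Wes, Bo, Kai, Mae, Tao]
Visit Wes; enqueue Xiu → queue [Bo, Kai, Mae, Tao, Xiu]
Visit Bo → queue [Kai, Mae, Tao, Xiu]
Visit Kai → queue [Mae, Tao, Xiu]
Visit Mae → queue [Tao, Xiu]
Visit Tao → queue [Xiu]
Visit Xiu → queue []

Pia Cal Hana Ivy Omar Vic Wes Bo Kai Mae Tao Xiu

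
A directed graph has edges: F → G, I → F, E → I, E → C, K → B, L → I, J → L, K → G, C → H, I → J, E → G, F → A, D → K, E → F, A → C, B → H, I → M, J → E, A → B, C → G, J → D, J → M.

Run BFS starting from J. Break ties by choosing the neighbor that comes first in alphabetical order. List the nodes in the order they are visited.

J, D, E, L, M, K, C, F, G, I, B, H, A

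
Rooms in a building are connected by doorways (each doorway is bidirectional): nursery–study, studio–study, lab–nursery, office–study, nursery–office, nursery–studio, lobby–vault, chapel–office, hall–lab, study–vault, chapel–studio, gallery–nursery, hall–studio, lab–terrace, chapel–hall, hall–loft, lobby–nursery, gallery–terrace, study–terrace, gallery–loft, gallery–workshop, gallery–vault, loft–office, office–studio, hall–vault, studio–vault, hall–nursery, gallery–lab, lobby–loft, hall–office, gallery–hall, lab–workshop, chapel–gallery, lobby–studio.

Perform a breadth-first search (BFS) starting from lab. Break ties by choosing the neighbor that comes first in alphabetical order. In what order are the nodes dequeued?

lab → gallery → hall → nursery → terrace → workshop → chapel → loft → vault → office → studio → lobby → study

Visit lab; enqueue gallery, hall, nursery, terrace, workshop → queue [gallery, hall, nursery, terrace, workshop]
Visit gallery; enqueue chapel, loft, vault → queue [hall, nursery, terrace, workshop, chapel, loft, vault]
Visit hall; enqueue office, studio → queue [nursery, terrace, workshop, chapel, loft, vault, office, studio]
Visit nursery; enqueue lobby, study → queue [terrace, workshop, chapel, loft, vault, office, studio, lobby, study]
Visit terrace → queue [workshop, chapel, loft, vault, office, studio, lobby, study]
Visit workshop → queue [chapel, loft, vault, office, studio, lobby, study]
Visit chapel → queue [loft, vault, office, studio, lobby, study]
Visit loft → queue [vault, office, studio, lobby, study]
Visit vault → queue [office, studio, lobby, study]
Visit office → queue [studio, lobby, study]
Visit studio → queue [lobby, study]
Visit lobby → queue [study]
Visit study → queue []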